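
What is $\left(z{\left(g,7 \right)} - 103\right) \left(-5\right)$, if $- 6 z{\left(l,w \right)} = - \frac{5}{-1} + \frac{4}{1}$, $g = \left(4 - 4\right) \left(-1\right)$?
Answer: $\frac{1045}{2} \approx 522.5$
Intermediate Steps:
$g = 0$ ($g = 0 \left(-1\right) = 0$)
$z{\left(l,w \right)} = - \frac{3}{2}$ ($z{\left(l,w \right)} = - \frac{- \frac{5}{-1} + \frac{4}{1}}{6} = - \frac{\left(-5\right) \left(-1\right) + 4 \cdot 1}{6} = - \frac{5 + 4}{6} = \left(- \frac{1}{6}\right) 9 = - \frac{3}{2}$)
$\left(z{\left(g,7 \right)} - 103\right) \left(-5\right) = \left(- \frac{3}{2} - 103\right) \left(-5\right) = \left(- \frac{209}{2}\right) \left(-5\right) = \frac{1045}{2}$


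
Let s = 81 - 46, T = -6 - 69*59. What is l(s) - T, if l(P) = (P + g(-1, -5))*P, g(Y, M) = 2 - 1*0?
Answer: 5372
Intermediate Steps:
T = -4077 (T = -6 - 4071 = -4077)
g(Y, M) = 2 (g(Y, M) = 2 + 0 = 2)
s = 35
l(P) = P*(2 + P) (l(P) = (P + 2)*P = (2 + P)*P = P*(2 + P))
l(s) - T = 35*(2 + 35) - 1*(-4077) = 35*37 + 4077 = 1295 + 4077 = 5372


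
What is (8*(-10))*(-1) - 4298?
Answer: -4218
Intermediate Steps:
(8*(-10))*(-1) - 4298 = -80*(-1) - 4298 = 80 - 4298 = -4218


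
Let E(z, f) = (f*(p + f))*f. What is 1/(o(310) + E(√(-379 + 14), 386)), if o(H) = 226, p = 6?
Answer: 1/58406658 ≈ 1.7121e-8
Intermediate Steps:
E(z, f) = f²*(6 + f) (E(z, f) = (f*(6 + f))*f = f²*(6 + f))
1/(o(310) + E(√(-379 + 14), 386)) = 1/(226 + 386²*(6 + 386)) = 1/(226 + 148996*392) = 1/(226 + 58406432) = 1/58406658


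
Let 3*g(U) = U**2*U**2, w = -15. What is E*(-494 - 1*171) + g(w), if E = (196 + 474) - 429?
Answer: -143390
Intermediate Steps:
E = 241 (E = 670 - 429 = 241)
g(U) = U**4/3 (g(U) = (U**2*U**2)/3 = U**4/3)
E*(-494 - 1*171) + g(w) = 241*(-494 - 1*171) + (1/3)*(-15)**4 = 241*(-494 - 171) + (1/3)*50625 = 241*(-665) + 16875 = -160265 + 16875 = -143390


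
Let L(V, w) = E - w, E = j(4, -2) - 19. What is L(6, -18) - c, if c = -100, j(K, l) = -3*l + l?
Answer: 103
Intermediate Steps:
j(K, l) = -2*l
E = -15 (E = -2*(-2) - 19 = 4 - 19 = -15)
L(V, w) = -15 - w
L(6, -18) - c = (-15 - 1*(-18)) - 1*(-100) = (-15 + 18) + 100 = 3 + 100 = 103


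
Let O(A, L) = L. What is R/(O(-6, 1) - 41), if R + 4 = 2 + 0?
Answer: 1/20 ≈ 0.050000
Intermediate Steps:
R = -2 (R = -4 + (2 + 0) = -4 + 2 = -2)
R/(O(-6, 1) - 41) = -2/(1 - 41) = -2/(-40) = -2*(-1/40) = 1/20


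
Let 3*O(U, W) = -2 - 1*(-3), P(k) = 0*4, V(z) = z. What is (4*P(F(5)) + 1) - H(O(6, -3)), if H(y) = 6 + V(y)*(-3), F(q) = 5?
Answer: -4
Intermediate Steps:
P(k) = 0
O(U, W) = ⅓ (O(U, W) = (-2 - 1*(-3))/3 = (-2 + 3)/3 = (⅓)*1 = ⅓)
H(y) = 6 - 3*y (H(y) = 6 + y*(-3) = 6 - 3*y)
(4*P(F(5)) + 1) - H(O(6, -3)) = (4*0 + 1) - (6 - 3*⅓) = (0 + 1) - (6 - 1) = 1 - 1*5 = 1 - 5 = -4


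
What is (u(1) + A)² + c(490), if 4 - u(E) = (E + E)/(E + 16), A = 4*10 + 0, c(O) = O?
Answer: 698126/289 ≈ 2415.7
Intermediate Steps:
A = 40 (A = 40 + 0 = 40)
u(E) = 4 - 2*E/(16 + E) (u(E) = 4 - (E + E)/(E + 16) = 4 - 2*E/(16 + E))
(u(1) + A)² + c(490) = (2*(32 + 1)/(16 + 1) + 40)² + 490 = (2*33/17 + 40)² + 490 = (2*(1/17)*33 + 40)² + 490 = (66/17 + 40)² + 490 = (746/17)² + 490 = 556516/289 + 490 = 698126/289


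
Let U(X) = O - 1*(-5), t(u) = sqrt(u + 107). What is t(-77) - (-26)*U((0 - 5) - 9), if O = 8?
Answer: 338 + sqrt(30) ≈ 343.48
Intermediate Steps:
t(u) = sqrt(107 + u)
U(X) = 13 (U(X) = 8 - 1*(-5) = 8 + 5 = 13)
t(-77) - (-26)*U((0 - 5) - 9) = sqrt(107 - 77) - (-26)*13 = sqrt(30) - 1*(-338) = sqrt(30) + 338 = 338 + sqrt(30)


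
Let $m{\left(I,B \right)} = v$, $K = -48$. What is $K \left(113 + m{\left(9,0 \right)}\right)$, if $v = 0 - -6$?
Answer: $-5712$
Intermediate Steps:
$v = 6$ ($v = 0 + 6 = 6$)
$m{\left(I,B \right)} = 6$
$K \left(113 + m{\left(9,0 \right)}\right) = - 48 \left(113 + 6\right) = \left(-48\right) 119 = -5712$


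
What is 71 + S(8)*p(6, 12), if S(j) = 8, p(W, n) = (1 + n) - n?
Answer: 79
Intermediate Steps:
p(W, n) = 1
71 + S(8)*p(6, 12) = 71 + 8*1 = 71 + 8 = 79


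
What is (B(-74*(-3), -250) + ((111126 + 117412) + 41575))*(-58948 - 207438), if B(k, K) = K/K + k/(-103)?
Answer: -7411263426720/103 ≈ -7.1954e+10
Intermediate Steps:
B(k, K) = 1 - k/103 (B(k, K) = 1 + k*(-1/103) = 1 - k/103)
(B(-74*(-3), -250) + ((111126 + 117412) + 41575))*(-58948 - 207438) = ((1 - (-74)*(-3)/103) + ((111126 + 117412) + 41575))*(-58948 - 207438) = ((1 - 1/103*222) + (228538 + 41575))*(-266386) = ((1 - 222/103) + 270113)*(-266386) = (-119/103 + 270113)*(-266386) = (27821520/103)*(-266386) = -7411263426720/103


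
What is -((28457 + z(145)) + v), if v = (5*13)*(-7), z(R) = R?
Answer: -28147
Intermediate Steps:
v = -455 (v = 65*(-7) = -455)
-((28457 + z(145)) + v) = -((28457 + 145) - 455) = -(28602 - 455) = -1*28147 = -28147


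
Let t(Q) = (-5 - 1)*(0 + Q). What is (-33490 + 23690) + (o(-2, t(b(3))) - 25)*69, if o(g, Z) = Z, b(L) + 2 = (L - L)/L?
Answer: -10697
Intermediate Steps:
b(L) = -2 (b(L) = -2 + (L - L)/L = -2 + 0/L = -2 + 0 = -2)
t(Q) = -6*Q
(-33490 + 23690) + (o(-2, t(b(3))) - 25)*69 = (-33490 + 23690) + (-6*(-2) - 25)*69 = -9800 + (12 - 25)*69 = -9800 - 13*69 = -9800 - 897 = -10697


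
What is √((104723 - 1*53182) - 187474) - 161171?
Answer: -161171 + I*√135933 ≈ -1.6117e+5 + 368.69*I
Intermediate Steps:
√((104723 - 1*53182) - 187474) - 161171 = √((104723 - 53182) - 187474) - 161171 = √(51541 - 187474) - 161171 = √(-135933) - 161171 = I*√135933 - 161171 = -161171 + I*√135933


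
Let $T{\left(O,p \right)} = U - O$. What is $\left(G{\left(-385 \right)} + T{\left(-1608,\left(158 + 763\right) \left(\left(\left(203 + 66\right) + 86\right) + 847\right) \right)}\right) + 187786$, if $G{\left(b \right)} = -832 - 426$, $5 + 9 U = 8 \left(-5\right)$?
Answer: $188131$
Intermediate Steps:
$U = -5$ ($U = - \frac{5}{9} + \frac{8 \left(-5\right)}{9} = - \frac{5}{9} + \frac{1}{9} \left(-40\right) = - \frac{5}{9} - \frac{40}{9} = -5$)
$G{\left(b \right)} = -1258$ ($G{\left(b \right)} = -832 - 426 = -1258$)
$T{\left(O,p \right)} = -5 - O$
$\left(G{\left(-385 \right)} + T{\left(-1608,\left(158 + 763\right) \left(\left(\left(203 + 66\right) + 86\right) + 847\right) \right)}\right) + 187786 = \left(-1258 - -1603\right) + 187786 = \left(-1258 + \left(-5 + 1608\right)\right) + 187786 = \left(-1258 + 1603\right) + 187786 = 345 + 187786 = 188131$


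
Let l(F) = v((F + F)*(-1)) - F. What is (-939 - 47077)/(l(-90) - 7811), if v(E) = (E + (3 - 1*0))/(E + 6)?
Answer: 2976992/478641 ≈ 6.2197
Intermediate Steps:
v(E) = (3 + E)/(6 + E) (v(E) = (E + (3 + 0))/(6 + E) = (E + 3)/(6 + E) = (3 + E)/(6 + E))
l(F) = -F + (3 - 2*F)/(6 - 2*F) (l(F) = (3 + (F + F)*(-1))/(6 + (F + F)*(-1)) - F = (3 + (2*F)*(-1))/(6 + (2*F)*(-1)) - F = (3 - 2*F)/(6 - 2*F) - F = -F + (3 - 2*F)/(6 - 2*F))
(-939 - 47077)/(l(-90) - 7811) = (-939 - 47077)/((-3/2 - 1*(-90)**2 + 4*(-90))/(-3 - 90) - 7811) = -48016/((-3/2 - 1*8100 - 360)/(-93) - 7811) = -48016/(-(-3/2 - 8100 - 360)/93 - 7811) = -48016/(-1/93*(-16923/2) - 7811) = -48016/(5641/62 - 7811) = -48016/(-478641/62) = -48016*(-62/478641) = 2976992/478641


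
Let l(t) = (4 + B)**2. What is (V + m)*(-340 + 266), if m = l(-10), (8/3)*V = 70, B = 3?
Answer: -11137/2 ≈ -5568.5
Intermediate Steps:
l(t) = 49 (l(t) = (4 + 3)**2 = 7**2 = 49)
V = 105/4 (V = (3/8)*70 = 105/4 ≈ 26.250)
m = 49
(V + m)*(-340 + 266) = (105/4 + 49)*(-340 + 266) = (301/4)*(-74) = -11137/2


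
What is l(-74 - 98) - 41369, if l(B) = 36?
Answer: -41333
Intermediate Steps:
l(-74 - 98) - 41369 = 36 - 41369 = -41333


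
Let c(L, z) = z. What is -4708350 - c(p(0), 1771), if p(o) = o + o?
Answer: -4710121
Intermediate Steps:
p(o) = 2*o
-4708350 - c(p(0), 1771) = -4708350 - 1*1771 = -4708350 - 1771 = -4710121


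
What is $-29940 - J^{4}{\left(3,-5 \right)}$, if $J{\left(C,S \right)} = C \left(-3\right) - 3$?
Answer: $-50676$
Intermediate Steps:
$J{\left(C,S \right)} = -3 - 3 C$ ($J{\left(C,S \right)} = - 3 C - 3 = -3 - 3 C$)
$-29940 - J^{4}{\left(3,-5 \right)} = -29940 - \left(-3 - 9\right)^{4} = -29940 - \left(-12\right)^{4} = -29940 - 20736 = -50676$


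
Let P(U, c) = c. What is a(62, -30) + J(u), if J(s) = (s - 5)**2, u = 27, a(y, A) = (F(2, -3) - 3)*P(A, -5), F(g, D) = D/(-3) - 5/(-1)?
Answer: 469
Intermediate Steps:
F(g, D) = 5 - D/3 (F(g, D) = D*(-1/3) - 5*(-1) = -D/3 + 5 = 5 - D/3)
a(y, A) = -15 (a(y, A) = ((5 - 1/3*(-3)) - 3)*(-5) = ((5 + 1) - 3)*(-5) = (6 - 3)*(-5) = 3*(-5) = -15)
J(s) = (-5 + s)**2
a(62, -30) + J(u) = -15 + (-5 + 27)**2 = -15 + 22**2 = -15 + 484 = 469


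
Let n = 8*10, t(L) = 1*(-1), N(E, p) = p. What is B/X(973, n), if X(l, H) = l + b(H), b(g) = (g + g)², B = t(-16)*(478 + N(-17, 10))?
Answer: -488/26573 ≈ -0.018364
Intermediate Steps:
t(L) = -1
B = -488 (B = -(478 + 10) = -1*488 = -488)
n = 80
b(g) = 4*g² (b(g) = (2*g)² = 4*g²)
X(l, H) = l + 4*H²
B/X(973, n) = -488/(973 + 4*80²) = -488/(973 + 4*6400) = -488/(973 + 25600) = -488/26573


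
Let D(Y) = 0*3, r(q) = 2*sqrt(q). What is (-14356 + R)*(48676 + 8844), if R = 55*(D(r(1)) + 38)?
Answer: -705540320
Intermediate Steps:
D(Y) = 0
R = 2090 (R = 55*(0 + 38) = 55*38 = 2090)
(-14356 + R)*(48676 + 8844) = (-14356 + 2090)*(48676 + 8844) = -12266*57520 = -705540320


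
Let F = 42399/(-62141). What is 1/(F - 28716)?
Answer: -62141/1784483355 ≈ -3.4823e-5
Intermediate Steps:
F = -42399/62141 (F = 42399*(-1/62141) = -42399/62141 ≈ -0.68230)
1/(F - 28716) = 1/(-42399/62141 - 28716) = 1/(-1784483355/62141) = -62141/1784483355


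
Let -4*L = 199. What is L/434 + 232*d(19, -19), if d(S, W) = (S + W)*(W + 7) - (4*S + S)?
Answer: -38261639/1736 ≈ -22040.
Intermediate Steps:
L = -199/4 (L = -¼*199 = -199/4 ≈ -49.750)
d(S, W) = -5*S + (7 + W)*(S + W) (d(S, W) = (S + W)*(7 + W) - 5*S = (7 + W)*(S + W) - 5*S = -5*S + (7 + W)*(S + W))
L/434 + 232*d(19, -19) = -199/4/434 + 232*((-19)² + 2*19 + 7*(-19) + 19*(-19)) = -199/4*1/434 + 232*(361 + 38 - 133 - 361) = -199/1736 + 232*(-95) = -199/1736 - 22040 = -38261639/1736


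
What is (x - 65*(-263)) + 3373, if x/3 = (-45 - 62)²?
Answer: 54815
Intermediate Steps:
x = 34347 (x = 3*(-45 - 62)² = 3*(-107)² = 3*11449 = 34347)
(x - 65*(-263)) + 3373 = (34347 - 65*(-263)) + 3373 = (34347 + 17095) + 3373 = 51442 + 3373 = 54815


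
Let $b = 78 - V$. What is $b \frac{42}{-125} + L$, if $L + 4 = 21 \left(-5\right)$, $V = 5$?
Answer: $- \frac{16691}{125} \approx -133.53$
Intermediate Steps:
$b = 73$ ($b = 78 - 5 = 73$)
$L = -109$ ($L = -4 + 21 \left(-5\right) = -4 - 105 = -109$)
$b \frac{42}{-125} + L = 73 \frac{42}{-125} - 109 = 73 \cdot 42 \left(- \frac{1}{125}\right) - 109 = 73 \left(- \frac{42}{125}\right) - 109 = - \frac{3066}{125} - 109 = - \frac{16691}{125}$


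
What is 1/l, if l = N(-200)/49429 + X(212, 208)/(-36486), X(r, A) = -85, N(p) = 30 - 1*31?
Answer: 1803466494/4164979 ≈ 433.01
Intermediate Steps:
N(p) = -1 (N(p) = 30 - 31 = -1)
l = 4164979/1803466494 (l = -1/49429 - 85/(-36486) = -1*1/49429 - 85*(-1/36486) = -1/49429 + 85/36486 = 4164979/1803466494 ≈ 0.0023094)
1/l = 1/(4164979/1803466494) = 1803466494/4164979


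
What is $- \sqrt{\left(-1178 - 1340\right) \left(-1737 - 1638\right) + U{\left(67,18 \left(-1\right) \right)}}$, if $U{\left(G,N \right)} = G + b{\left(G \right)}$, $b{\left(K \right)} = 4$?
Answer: $- \sqrt{8498321} \approx -2915.2$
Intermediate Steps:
$U{\left(G,N \right)} = 4 + G$ ($U{\left(G,N \right)} = G + 4 = 4 + G$)
$- \sqrt{\left(-1178 - 1340\right) \left(-1737 - 1638\right) + U{\left(67,18 \left(-1\right) \right)}} = - \sqrt{\left(-1178 - 1340\right) \left(-1737 - 1638\right) + \left(4 + 67\right)} = - \sqrt{\left(-2518\right) \left(-3375\right) + 71} = - \sqrt{8498250 + 71} = - \sqrt{8498321}$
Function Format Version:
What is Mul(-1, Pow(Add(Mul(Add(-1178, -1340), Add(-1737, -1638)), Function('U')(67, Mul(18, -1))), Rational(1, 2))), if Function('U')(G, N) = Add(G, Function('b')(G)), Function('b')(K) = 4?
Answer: Mul(-1, Pow(8498321, Rational(1, 2))) ≈ -2915.2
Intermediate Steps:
Function('U')(G, N) = Add(4, G) (Function('U')(G, N) = Add(G, 4) = Add(4, G))
Mul(-1, Pow(Add(Mul(Add(-1178, -1340), Add(-1737, -1638)), Function('U')(67, Mul(18, -1))), Rational(1, 2))) = Mul(-1, Pow(Add(Mul(Add(-1178, -1340), Add(-1737, -1638)), Add(4, 67)), Rational(1, 2))) = Mul(-1, Pow(Add(Mul(-2518, -3375), 71), Rational(1, 2))) = Mul(-1, Pow(Add(8498250, 71), Rational(1, 2))) = Mul(-1, Pow(8498321, Rational(1, 2)))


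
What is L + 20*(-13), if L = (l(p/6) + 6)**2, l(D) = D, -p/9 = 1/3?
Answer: -919/4 ≈ -229.75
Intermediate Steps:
p = -3 (p = -9/3 = -9*1/3 = -3)
L = 121/4 (L = (-3/6 + 6)**2 = (-3*1/6 + 6)**2 = (-1/2 + 6)**2 = (11/2)**2 = 121/4 ≈ 30.250)
L + 20*(-13) = 121/4 + 20*(-13) = 121/4 - 260 = -919/4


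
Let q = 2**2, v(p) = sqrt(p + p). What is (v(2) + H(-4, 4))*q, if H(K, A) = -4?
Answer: -8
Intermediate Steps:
v(p) = sqrt(2)*sqrt(p) (v(p) = sqrt(2*p) = sqrt(2)*sqrt(p))
q = 4
(v(2) + H(-4, 4))*q = (sqrt(2)*sqrt(2) - 4)*4 = (2 - 4)*4 = -2*4 = -8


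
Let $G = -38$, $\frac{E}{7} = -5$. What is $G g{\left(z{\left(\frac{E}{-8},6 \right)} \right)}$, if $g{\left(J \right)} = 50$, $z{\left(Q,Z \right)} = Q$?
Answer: $-1900$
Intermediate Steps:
$E = -35$ ($E = 7 \left(-5\right) = -35$)
$G g{\left(z{\left(\frac{E}{-8},6 \right)} \right)} = \left(-38\right) 50 = -1900$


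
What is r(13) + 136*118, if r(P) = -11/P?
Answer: 208613/13 ≈ 16047.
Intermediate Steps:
r(13) + 136*118 = -11/13 + 136*118 = -11*1/13 + 16048 = -11/13 + 16048 = 208613/13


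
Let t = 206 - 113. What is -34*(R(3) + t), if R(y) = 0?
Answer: -3162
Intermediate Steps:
t = 93
-34*(R(3) + t) = -34*(0 + 93) = -34*93 = -3162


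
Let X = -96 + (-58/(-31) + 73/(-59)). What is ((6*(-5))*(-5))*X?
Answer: -26163750/1829 ≈ -14305.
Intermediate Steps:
X = -174425/1829 (X = -96 + (-58*(-1/31) + 73*(-1/59)) = -96 + (58/31 - 73/59) = -96 + 1159/1829 = -174425/1829 ≈ -95.366)
((6*(-5))*(-5))*X = ((6*(-5))*(-5))*(-174425/1829) = -30*(-5)*(-174425/1829) = 150*(-174425/1829) = -26163750/1829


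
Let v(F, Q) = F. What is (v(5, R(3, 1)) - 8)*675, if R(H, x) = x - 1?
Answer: -2025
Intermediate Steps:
R(H, x) = -1 + x
(v(5, R(3, 1)) - 8)*675 = (5 - 8)*675 = -3*675 = -2025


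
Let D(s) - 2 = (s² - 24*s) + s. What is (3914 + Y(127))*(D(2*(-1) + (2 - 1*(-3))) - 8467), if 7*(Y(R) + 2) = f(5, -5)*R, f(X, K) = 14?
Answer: -35515150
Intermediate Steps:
D(s) = 2 + s² - 23*s (D(s) = 2 + ((s² - 24*s) + s) = 2 + (s² - 23*s) = 2 + s² - 23*s)
Y(R) = -2 + 2*R (Y(R) = -2 + (14*R)/7 = -2 + 2*R)
(3914 + Y(127))*(D(2*(-1) + (2 - 1*(-3))) - 8467) = (3914 + (-2 + 2*127))*((2 + (2*(-1) + (2 - 1*(-3)))² - 23*(2*(-1) + (2 - 1*(-3)))) - 8467) = (3914 + (-2 + 254))*((2 + (-2 + (2 + 3))² - 23*(-2 + (2 + 3))) - 8467) = (3914 + 252)*((2 + (-2 + 5)² - 23*(-2 + 5)) - 8467) = 4166*((2 + 3² - 23*3) - 8467) = 4166*((2 + 9 - 69) - 8467) = 4166*(-58 - 8467) = 4166*(-8525) = -35515150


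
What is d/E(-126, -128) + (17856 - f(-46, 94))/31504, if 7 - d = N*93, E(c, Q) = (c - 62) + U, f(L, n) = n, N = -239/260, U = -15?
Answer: 22487709/207847640 ≈ 0.10819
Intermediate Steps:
N = -239/260 (N = -239*1/260 = -239/260 ≈ -0.91923)
E(c, Q) = -77 + c (E(c, Q) = (c - 62) - 15 = (-62 + c) - 15 = -77 + c)
d = 24047/260 (d = 7 - (-239)*93/260 = 7 - 1*(-22227/260) = 7 + 22227/260 = 24047/260 ≈ 92.488)
d/E(-126, -128) + (17856 - f(-46, 94))/31504 = 24047/(260*(-77 - 126)) + (17856 - 1*94)/31504 = (24047/260)/(-203) + (17856 - 94)*(1/31504) = (24047/260)*(-1/203) + 17762*(1/31504) = -24047/52780 + 8881/15752 = 22487709/207847640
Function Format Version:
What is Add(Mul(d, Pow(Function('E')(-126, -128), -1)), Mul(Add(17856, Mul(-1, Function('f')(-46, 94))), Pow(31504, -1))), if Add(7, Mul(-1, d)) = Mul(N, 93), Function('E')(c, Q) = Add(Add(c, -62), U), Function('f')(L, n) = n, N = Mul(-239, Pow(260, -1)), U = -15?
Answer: Rational(22487709, 207847640) ≈ 0.10819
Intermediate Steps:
N = Rational(-239, 260) (N = Mul(-239, Rational(1, 260)) = Rational(-239, 260) ≈ -0.91923)
Function('E')(c, Q) = Add(-77, c) (Function('E')(c, Q) = Add(Add(c, -62), -15) = Add(Add(-62, c), -15) = Add(-77, c))
d = Rational(24047, 260) (d = Add(7, Mul(-1, Mul(Rational(-239, 260), 93))) = Add(7, Mul(-1, Rational(-22227, 260))) = Add(7, Rational(22227, 260)) = Rational(24047, 260) ≈ 92.488)
Add(Mul(d, Pow(Function('E')(-126, -128), -1)), Mul(Add(17856, Mul(-1, Function('f')(-46, 94))), Pow(31504, -1))) = Add(Mul(Rational(24047, 260), Pow(Add(-77, -126), -1)), Mul(Add(17856, Mul(-1, 94)), Pow(31504, -1))) = Add(Mul(Rational(24047, 260), Pow(-203, -1)), Mul(Add(17856, -94), Rational(1, 31504))) = Add(Mul(Rational(24047, 260), Rational(-1, 203)), Mul(17762, Rational(1, 31504))) = Add(Rational(-24047, 52780), Rational(8881, 15752)) = Rational(22487709, 207847640)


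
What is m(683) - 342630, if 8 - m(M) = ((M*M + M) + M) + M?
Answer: -811160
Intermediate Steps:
m(M) = 8 - M² - 3*M (m(M) = 8 - (((M*M + M) + M) + M) = 8 - (((M² + M) + M) + M) = 8 - (((M + M²) + M) + M) = 8 - ((M² + 2*M) + M) = 8 - (M² + 3*M) = 8 + (-M² - 3*M) = 8 - M² - 3*M)
m(683) - 342630 = (8 - 1*683² - 3*683) - 342630 = (8 - 1*466489 - 2049) - 342630 = (8 - 466489 - 2049) - 342630 = -468530 - 342630 = -811160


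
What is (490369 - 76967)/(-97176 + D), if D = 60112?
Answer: -206701/18532 ≈ -11.154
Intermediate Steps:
(490369 - 76967)/(-97176 + D) = (490369 - 76967)/(-97176 + 60112) = 413402/(-37064) = 413402*(-1/37064) = -206701/18532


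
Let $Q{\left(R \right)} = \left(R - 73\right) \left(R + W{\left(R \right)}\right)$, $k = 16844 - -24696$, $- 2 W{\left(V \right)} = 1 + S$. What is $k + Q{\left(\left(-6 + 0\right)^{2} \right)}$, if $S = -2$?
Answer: $\frac{80379}{2} \approx 40190.0$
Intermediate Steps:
$W{\left(V \right)} = \frac{1}{2}$ ($W{\left(V \right)} = - \frac{1 - 2}{2} = \left(- \frac{1}{2}\right) \left(-1\right) = \frac{1}{2}$)
$k = 41540$ ($k = 16844 + 24696 = 41540$)
$Q{\left(R \right)} = \left(\frac{1}{2} + R\right) \left(-73 + R\right)$ ($Q{\left(R \right)} = \left(R - 73\right) \left(R + \frac{1}{2}\right) = \left(-73 + R\right) \left(\frac{1}{2} + R\right) = \left(\frac{1}{2} + R\right) \left(-73 + R\right)$)
$k + Q{\left(\left(-6 + 0\right)^{2} \right)} = 41540 - \left(\frac{73}{2} - \left(-6 + 0\right)^{4} + \frac{145 \left(-6 + 0\right)^{2}}{2}\right) = 41540 - \left(\frac{73}{2} - 1296 + 2610\right) = 41540 - \left(\frac{5293}{2} - 1296\right) = 41540 - \frac{2701}{2} = \frac{80379}{2}$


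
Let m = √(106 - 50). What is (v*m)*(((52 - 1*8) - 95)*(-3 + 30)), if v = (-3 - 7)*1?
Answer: 27540*√14 ≈ 1.0305e+5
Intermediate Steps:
v = -10 (v = -10*1 = -10)
m = 2*√14 (m = √56 = 2*√14 ≈ 7.4833)
(v*m)*(((52 - 1*8) - 95)*(-3 + 30)) = (-20*√14)*(((52 - 1*8) - 95)*(-3 + 30)) = (-20*√14)*(((52 - 8) - 95)*27) = (-20*√14)*((44 - 95)*27) = (-20*√14)*(-51*27) = -20*√14*(-1377) = 27540*√14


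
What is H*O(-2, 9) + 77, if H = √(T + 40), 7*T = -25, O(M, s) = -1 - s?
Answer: 77 - 10*√1785/7 ≈ 16.644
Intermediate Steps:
T = -25/7 (T = (⅐)*(-25) = -25/7 ≈ -3.5714)
H = √1785/7 (H = √(-25/7 + 40) = √(255/7) = √1785/7 ≈ 6.0356)
H*O(-2, 9) + 77 = (√1785/7)*(-1 - 1*9) + 77 = (√1785/7)*(-1 - 9) + 77 = (√1785/7)*(-10) + 77 = -10*√1785/7 + 77 = 77 - 10*√1785/7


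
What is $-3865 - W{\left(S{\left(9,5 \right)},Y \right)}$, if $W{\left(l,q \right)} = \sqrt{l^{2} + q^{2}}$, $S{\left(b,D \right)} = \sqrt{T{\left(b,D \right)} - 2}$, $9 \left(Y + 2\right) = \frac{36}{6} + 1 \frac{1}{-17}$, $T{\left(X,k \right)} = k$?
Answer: $-3865 - \frac{2 \sqrt{28063}}{153} \approx -3867.2$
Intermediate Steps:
$Y = - \frac{205}{153}$ ($Y = -2 + \frac{\frac{36}{6} + 1 \frac{1}{-17}}{9} = -2 + \frac{36 \cdot \frac{1}{6} + 1 \left(- \frac{1}{17}\right)}{9} = -2 + \frac{6 - \frac{1}{17}}{9} = -2 + \frac{1}{9} \cdot \frac{101}{17} = -2 + \frac{101}{153} = - \frac{205}{153} \approx -1.3399$)
$S{\left(b,D \right)} = \sqrt{-2 + D}$ ($S{\left(b,D \right)} = \sqrt{D - 2} = \sqrt{-2 + D}$)
$-3865 - W{\left(S{\left(9,5 \right)},Y \right)} = -3865 - \sqrt{\left(\sqrt{-2 + 5}\right)^{2} + \left(- \frac{205}{153}\right)^{2}} = -3865 - \sqrt{\left(\sqrt{3}\right)^{2} + \frac{42025}{23409}} = -3865 - \sqrt{3 + \frac{42025}{23409}} = -3865 - \sqrt{\frac{112252}{23409}} = -3865 - \frac{2 \sqrt{28063}}{153}$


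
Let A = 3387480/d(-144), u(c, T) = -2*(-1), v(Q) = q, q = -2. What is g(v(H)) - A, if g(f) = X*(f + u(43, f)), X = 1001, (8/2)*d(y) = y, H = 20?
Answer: 282290/3 ≈ 94097.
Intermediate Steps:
d(y) = y/4
v(Q) = -2
u(c, T) = 2
A = -282290/3 (A = 3387480/(((1/4)*(-144))) = 3387480/(-36) = 3387480*(-1/36) = -282290/3 ≈ -94097.)
g(f) = 2002 + 1001*f (g(f) = 1001*(f + 2) = 1001*(2 + f) = 2002 + 1001*f)
g(v(H)) - A = (2002 + 1001*(-2)) - 1*(-282290/3) = (2002 - 2002) + 282290/3 = 0 + 282290/3 = 282290/3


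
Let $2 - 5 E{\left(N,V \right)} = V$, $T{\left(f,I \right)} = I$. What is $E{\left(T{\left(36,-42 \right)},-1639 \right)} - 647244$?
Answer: $- \frac{3234579}{5} \approx -6.4692 \cdot 10^{5}$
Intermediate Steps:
$E{\left(N,V \right)} = \frac{2}{5} - \frac{V}{5}$
$E{\left(T{\left(36,-42 \right)},-1639 \right)} - 647244 = \left(\frac{2}{5} - - \frac{1639}{5}\right) - 647244 = \left(\frac{2}{5} + \frac{1639}{5}\right) - 647244 = \frac{1641}{5} - 647244 = - \frac{3234579}{5}$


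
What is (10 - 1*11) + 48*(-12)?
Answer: -577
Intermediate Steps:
(10 - 1*11) + 48*(-12) = (10 - 11) - 576 = -1 - 576 = -577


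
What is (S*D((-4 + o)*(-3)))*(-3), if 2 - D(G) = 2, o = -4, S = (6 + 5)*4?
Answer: 0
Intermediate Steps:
S = 44 (S = 11*4 = 44)
D(G) = 0 (D(G) = 2 - 1*2 = 2 - 2 = 0)
(S*D((-4 + o)*(-3)))*(-3) = (44*0)*(-3) = 0*(-3) = 0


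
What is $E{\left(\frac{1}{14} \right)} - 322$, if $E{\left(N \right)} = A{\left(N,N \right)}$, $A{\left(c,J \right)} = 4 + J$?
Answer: $- \frac{4451}{14} \approx -317.93$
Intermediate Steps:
$E{\left(N \right)} = 4 + N$
$E{\left(\frac{1}{14} \right)} - 322 = \left(4 + \frac{1}{14}\right) - 322 = \frac{57}{14} - 322 = - \frac{4451}{14}$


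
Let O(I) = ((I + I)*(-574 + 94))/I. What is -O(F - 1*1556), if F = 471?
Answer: 960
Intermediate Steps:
O(I) = -960 (O(I) = ((2*I)*(-480))/I = (-960*I)/I = -960)
-O(F - 1*1556) = -1*(-960) = 960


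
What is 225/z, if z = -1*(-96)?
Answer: 75/32 ≈ 2.3438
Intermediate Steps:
z = 96
225/z = 225/96 = 225*(1/96) = 75/32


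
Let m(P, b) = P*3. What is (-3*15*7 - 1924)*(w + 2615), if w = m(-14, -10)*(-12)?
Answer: -6983441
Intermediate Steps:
m(P, b) = 3*P
w = 504 (w = (3*(-14))*(-12) = -42*(-12) = 504)
(-3*15*7 - 1924)*(w + 2615) = (-3*15*7 - 1924)*(504 + 2615) = (-45*7 - 1924)*3119 = (-315 - 1924)*3119 = -2239*3119 = -6983441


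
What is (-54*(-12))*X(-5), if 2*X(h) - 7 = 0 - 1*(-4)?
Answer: 3564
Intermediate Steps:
X(h) = 11/2 (X(h) = 7/2 + (0 - 1*(-4))/2 = 7/2 + (0 + 4)/2 = 7/2 + (½)*4 = 7/2 + 2 = 11/2)
(-54*(-12))*X(-5) = -54*(-12)*(11/2) = 648*(11/2) = 3564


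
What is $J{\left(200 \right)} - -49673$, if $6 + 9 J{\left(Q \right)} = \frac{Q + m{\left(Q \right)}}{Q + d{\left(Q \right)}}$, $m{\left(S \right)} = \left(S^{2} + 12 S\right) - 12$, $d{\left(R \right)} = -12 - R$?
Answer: $49278$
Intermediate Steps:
$m{\left(S \right)} = -12 + S^{2} + 12 S$
$J{\left(Q \right)} = - \frac{5}{9} - \frac{13 Q}{108} - \frac{Q^{2}}{108}$ ($J{\left(Q \right)} = - \frac{2}{3} + \frac{\left(Q + \left(-12 + Q^{2} + 12 Q\right)\right) \frac{1}{Q - \left(12 + Q\right)}}{9} = - \frac{2}{3} + \frac{\left(-12 + Q^{2} + 13 Q\right) \frac{1}{-12}}{9} = - \frac{2}{3} + \frac{\left(-12 + Q^{2} + 13 Q\right) \left(- \frac{1}{12}\right)}{9} = - \frac{2}{3} + \frac{1 - \frac{13 Q}{12} - \frac{Q^{2}}{12}}{9} = - \frac{2}{3} - \left(- \frac{1}{9} + \frac{Q^{2}}{108} + \frac{13 Q}{108}\right) = - \frac{5}{9} - \frac{13 Q}{108} - \frac{Q^{2}}{108}$)
$J{\left(200 \right)} - -49673 = \left(- \frac{5}{9} - \frac{650}{27} - \frac{200^{2}}{108}\right) - -49673 = \left(- \frac{5}{9} - \frac{650}{27} - \frac{10000}{27}\right) + 49673 = -395 + 49673 = 49278$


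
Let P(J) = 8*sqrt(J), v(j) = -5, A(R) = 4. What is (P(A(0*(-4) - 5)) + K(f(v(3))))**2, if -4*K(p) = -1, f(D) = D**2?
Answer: 4225/16 ≈ 264.06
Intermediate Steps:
K(p) = 1/4 (K(p) = -1/4*(-1) = 1/4)
(P(A(0*(-4) - 5)) + K(f(v(3))))**2 = (8*sqrt(4) + 1/4)**2 = (8*2 + 1/4)**2 = (16 + 1/4)**2 = (65/4)**2 = 4225/16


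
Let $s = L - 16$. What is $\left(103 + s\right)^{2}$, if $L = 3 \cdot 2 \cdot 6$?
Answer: $15129$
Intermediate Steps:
$L = 36$ ($L = 6 \cdot 6 = 36$)
$s = 20$ ($s = 36 - 16 = 20$)
$\left(103 + s\right)^{2} = \left(103 + 20\right)^{2} = 123^{2} = 15129$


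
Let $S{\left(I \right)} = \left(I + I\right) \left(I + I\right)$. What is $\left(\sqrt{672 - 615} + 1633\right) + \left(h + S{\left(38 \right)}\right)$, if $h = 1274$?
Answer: $8683 + \sqrt{57} \approx 8690.5$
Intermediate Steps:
$S{\left(I \right)} = 4 I^{2}$ ($S{\left(I \right)} = 2 I 2 I = 4 I^{2}$)
$\left(\sqrt{672 - 615} + 1633\right) + \left(h + S{\left(38 \right)}\right) = \left(\sqrt{672 - 615} + 1633\right) + \left(1274 + 4 \cdot 38^{2}\right) = \left(\sqrt{57} + 1633\right) + \left(1274 + 4 \cdot 1444\right) = \left(1633 + \sqrt{57}\right) + \left(1274 + 5776\right) = \left(1633 + \sqrt{57}\right) + 7050 = 8683 + \sqrt{57}$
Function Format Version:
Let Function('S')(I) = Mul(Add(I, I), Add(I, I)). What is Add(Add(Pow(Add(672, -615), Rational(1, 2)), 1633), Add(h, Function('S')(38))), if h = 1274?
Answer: Add(8683, Pow(57, Rational(1, 2))) ≈ 8690.5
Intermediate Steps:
Function('S')(I) = Mul(4, Pow(I, 2)) (Function('S')(I) = Mul(Mul(2, I), Mul(2, I)) = Mul(4, Pow(I, 2)))
Add(Add(Pow(Add(672, -615), Rational(1, 2)), 1633), Add(h, Function('S')(38))) = Add(Add(Pow(Add(672, -615), Rational(1, 2)), 1633), Add(1274, Mul(4, Pow(38, 2)))) = Add(Add(Pow(57, Rational(1, 2)), 1633), Add(1274, Mul(4, 1444))) = Add(Add(1633, Pow(57, Rational(1, 2))), Add(1274, 5776)) = Add(Add(1633, Pow(57, Rational(1, 2))), 7050) = Add(8683, Pow(57, Rational(1, 2)))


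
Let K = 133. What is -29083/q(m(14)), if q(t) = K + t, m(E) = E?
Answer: -29083/147 ≈ -197.84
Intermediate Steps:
q(t) = 133 + t
-29083/q(m(14)) = -29083/(133 + 14) = -29083/147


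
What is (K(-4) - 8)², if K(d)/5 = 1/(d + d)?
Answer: 4761/64 ≈ 74.391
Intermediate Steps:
K(d) = 5/(2*d) (K(d) = 5/(d + d) = 5/((2*d)) = 5*(1/(2*d)) = 5/(2*d))
(K(-4) - 8)² = ((5/2)/(-4) - 8)² = ((5/2)*(-¼) - 8)² = (-5/8 - 8)² = (-69/8)² = 4761/64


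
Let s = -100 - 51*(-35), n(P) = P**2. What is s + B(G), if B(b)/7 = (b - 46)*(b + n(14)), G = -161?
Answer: -49030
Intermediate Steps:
s = 1685 (s = -100 + 1785 = 1685)
B(b) = 7*(-46 + b)*(196 + b) (B(b) = 7*((b - 46)*(b + 14**2)) = 7*((-46 + b)*(b + 196)) = 7*((-46 + b)*(196 + b)) = 7*(-46 + b)*(196 + b))
s + B(G) = 1685 + (-63112 + 7*(-161)**2 + 1050*(-161)) = 1685 + (-63112 + 7*25921 - 169050) = 1685 + (-63112 + 181447 - 169050) = 1685 - 50715 = -49030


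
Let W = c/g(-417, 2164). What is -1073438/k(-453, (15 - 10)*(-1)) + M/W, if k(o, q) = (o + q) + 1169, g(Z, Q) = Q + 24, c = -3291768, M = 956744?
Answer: -69748401158/32506209 ≈ -2145.7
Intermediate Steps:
g(Z, Q) = 24 + Q
k(o, q) = 1169 + o + q
W = -822942/547 (W = -3291768/(24 + 2164) = -3291768/2188 = -3291768*1/2188 = -822942/547 ≈ -1504.5)
-1073438/k(-453, (15 - 10)*(-1)) + M/W = -1073438/(1169 - 453 + (15 - 10)*(-1)) + 956744/(-822942/547) = -1073438/(1169 - 453 + 5*(-1)) + 956744*(-547/822942) = -1073438/(1169 - 453 - 5) - 261669484/411471 = -1073438/711 - 261669484/411471 = -69748401158/32506209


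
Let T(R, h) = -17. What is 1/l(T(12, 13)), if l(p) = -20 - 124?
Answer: -1/144 ≈ -0.0069444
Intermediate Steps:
l(p) = -144
1/l(T(12, 13)) = 1/(-144) = -1/144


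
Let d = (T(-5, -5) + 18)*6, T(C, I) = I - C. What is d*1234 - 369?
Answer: 132903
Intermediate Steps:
d = 108 (d = ((-5 - 1*(-5)) + 18)*6 = ((-5 + 5) + 18)*6 = (0 + 18)*6 = 18*6 = 108)
d*1234 - 369 = 108*1234 - 369 = 133272 - 369 = 132903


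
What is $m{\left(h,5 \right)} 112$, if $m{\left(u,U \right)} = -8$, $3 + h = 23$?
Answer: $-896$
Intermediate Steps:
$h = 20$ ($h = -3 + 23 = 20$)
$m{\left(h,5 \right)} 112 = \left(-8\right) 112 = -896$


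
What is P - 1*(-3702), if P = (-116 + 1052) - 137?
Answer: 4501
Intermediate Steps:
P = 799 (P = 936 - 137 = 799)
P - 1*(-3702) = 799 - 1*(-3702) = 799 + 3702 = 4501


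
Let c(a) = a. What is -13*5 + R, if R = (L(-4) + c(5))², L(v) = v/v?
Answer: -29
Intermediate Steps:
L(v) = 1
R = 36 (R = (1 + 5)² = 6² = 36)
-13*5 + R = -13*5 + 36 = -65 + 36 = -29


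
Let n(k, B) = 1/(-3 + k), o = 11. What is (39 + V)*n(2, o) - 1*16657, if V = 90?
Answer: -16786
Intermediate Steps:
(39 + V)*n(2, o) - 1*16657 = (39 + 90)/(-3 + 2) - 1*16657 = 129/(-1) - 16657 = 129*(-1) - 16657 = -129 - 16657 = -16786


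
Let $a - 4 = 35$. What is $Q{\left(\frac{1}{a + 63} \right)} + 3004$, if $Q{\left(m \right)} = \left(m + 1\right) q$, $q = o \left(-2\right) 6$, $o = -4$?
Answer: $\frac{51892}{17} \approx 3052.5$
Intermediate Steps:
$q = 48$ ($q = \left(-4\right) \left(-2\right) 6 = 8 \cdot 6 = 48$)
$a = 39$ ($a = 4 + 35 = 39$)
$Q{\left(m \right)} = 48 + 48 m$ ($Q{\left(m \right)} = \left(m + 1\right) 48 = \left(1 + m\right) 48 = 48 + 48 m$)
$Q{\left(\frac{1}{a + 63} \right)} + 3004 = \left(48 + \frac{48}{39 + 63}\right) + 3004 = \left(48 + \frac{48}{102}\right) + 3004 = \left(48 + 48 \cdot \frac{1}{102}\right) + 3004 = \left(48 + \frac{8}{17}\right) + 3004 = \frac{824}{17} + 3004 = \frac{51892}{17}$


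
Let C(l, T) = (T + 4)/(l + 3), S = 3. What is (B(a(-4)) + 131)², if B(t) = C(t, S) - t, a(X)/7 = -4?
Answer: 15745024/625 ≈ 25192.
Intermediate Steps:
a(X) = -28 (a(X) = 7*(-4) = -28)
C(l, T) = (4 + T)/(3 + l)
B(t) = -t + 7/(3 + t) (B(t) = (4 + 3)/(3 + t) - t = 7/(3 + t) - t = -t + 7/(3 + t))
(B(a(-4)) + 131)² = ((7 - 1*(-28)*(3 - 28))/(3 - 28) + 131)² = ((7 - 1*(-28)*(-25))/(-25) + 131)² = (-(7 - 700)/25 + 131)² = (-1/25*(-693) + 131)² = (693/25 + 131)² = (3968/25)² = 15745024/625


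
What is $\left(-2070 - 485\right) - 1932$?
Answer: $-4487$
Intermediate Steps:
$\left(-2070 - 485\right) - 1932 = -2555 - 1932 = -4487$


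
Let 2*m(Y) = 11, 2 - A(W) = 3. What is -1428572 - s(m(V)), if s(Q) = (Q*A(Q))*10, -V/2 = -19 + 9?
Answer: -1428517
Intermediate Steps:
A(W) = -1 (A(W) = 2 - 1*3 = 2 - 3 = -1)
V = 20 (V = -2*(-19 + 9) = -2*(-10) = 20)
m(Y) = 11/2 (m(Y) = (1/2)*11 = 11/2)
s(Q) = -10*Q (s(Q) = (Q*(-1))*10 = -Q*10 = -10*Q)
-1428572 - s(m(V)) = -1428572 - (-10)*11/2 = -1428572 - 1*(-55) = -1428572 + 55 = -1428517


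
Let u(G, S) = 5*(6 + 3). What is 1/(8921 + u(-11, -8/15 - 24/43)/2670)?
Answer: 178/1587941 ≈ 0.00011209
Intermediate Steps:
u(G, S) = 45 (u(G, S) = 5*9 = 45)
1/(8921 + u(-11, -8/15 - 24/43)/2670) = 1/(8921 + 45/2670) = 1/(8921 + 45*(1/2670)) = 1/(8921 + 3/178) = 1/(1587941/178) = 178/1587941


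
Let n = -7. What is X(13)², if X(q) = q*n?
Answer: 8281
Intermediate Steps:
X(q) = -7*q (X(q) = q*(-7) = -7*q)
X(13)² = (-7*13)² = (-91)² = 8281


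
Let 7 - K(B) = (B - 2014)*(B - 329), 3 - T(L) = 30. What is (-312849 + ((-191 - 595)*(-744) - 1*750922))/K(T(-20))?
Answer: 478987/726589 ≈ 0.65923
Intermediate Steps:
T(L) = -27 (T(L) = 3 - 1*30 = 3 - 30 = -27)
K(B) = 7 - (-2014 + B)*(-329 + B) (K(B) = 7 - (B - 2014)*(B - 329) = 7 - (-2014 + B)*(-329 + B))
(-312849 + ((-191 - 595)*(-744) - 1*750922))/K(T(-20)) = (-312849 + ((-191 - 595)*(-744) - 1*750922))/(-662599 - 1*(-27)**2 + 2343*(-27)) = (-312849 + (-786*(-744) - 750922))/(-662599 - 1*729 - 63261) = (-312849 + (584784 - 750922))/(-662599 - 729 - 63261) = (-312849 - 166138)/(-726589) = -478987*(-1/726589) = 478987/726589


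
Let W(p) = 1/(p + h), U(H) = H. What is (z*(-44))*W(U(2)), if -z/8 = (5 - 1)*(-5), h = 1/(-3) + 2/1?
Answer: -1920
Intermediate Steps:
h = 5/3 (h = 1*(-⅓) + 2*1 = -⅓ + 2 = 5/3 ≈ 1.6667)
W(p) = 1/(5/3 + p) (W(p) = 1/(p + 5/3) = 1/(5/3 + p))
z = 160 (z = -8*(5 - 1)*(-5) = -32*(-5) = -8*(-20) = 160)
(z*(-44))*W(U(2)) = (160*(-44))*(3/(5 + 3*2)) = -21120/(5 + 6) = -21120/11 = -7040*3/11 = -1920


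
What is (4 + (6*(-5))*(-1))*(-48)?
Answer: -1632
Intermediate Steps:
(4 + (6*(-5))*(-1))*(-48) = (4 - 30*(-1))*(-48) = (4 + 30)*(-48) = 34*(-48) = -1632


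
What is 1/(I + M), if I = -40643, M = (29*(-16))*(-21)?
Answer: -1/30899 ≈ -3.2364e-5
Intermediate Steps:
M = 9744 (M = -464*(-21) = 9744)
1/(I + M) = 1/(-40643 + 9744) = 1/(-30899) = -1/30899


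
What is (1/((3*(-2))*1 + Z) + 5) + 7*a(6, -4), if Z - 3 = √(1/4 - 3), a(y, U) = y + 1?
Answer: 2526/47 - 2*I*√11/47 ≈ 53.745 - 0.14113*I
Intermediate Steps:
a(y, U) = 1 + y
Z = 3 + I*√11/2 (Z = 3 + √(1/4 - 3) = 3 + √(¼ - 3) = 3 + √(-11/4) = 3 + I*√11/2 ≈ 3.0 + 1.6583*I)
(1/((3*(-2))*1 + Z) + 5) + 7*a(6, -4) = (1/((3*(-2))*1 + (3 + I*√11/2)) + 5) + 7*(1 + 6) = (1/(-6*1 + (3 + I*√11/2)) + 5) + 7*7 = (1/(-6 + (3 + I*√11/2)) + 5) + 49 = (1/(-3 + I*√11/2) + 5) + 49 = (5 + 1/(-3 + I*√11/2)) + 49 = 54 + 1/(-3 + I*√11/2)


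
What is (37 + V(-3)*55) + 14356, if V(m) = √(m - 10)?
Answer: 14393 + 55*I*√13 ≈ 14393.0 + 198.31*I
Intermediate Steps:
V(m) = √(-10 + m)
(37 + V(-3)*55) + 14356 = (37 + √(-10 - 3)*55) + 14356 = (37 + √(-13)*55) + 14356 = (37 + (I*√13)*55) + 14356 = (37 + 55*I*√13) + 14356 = 14393 + 55*I*√13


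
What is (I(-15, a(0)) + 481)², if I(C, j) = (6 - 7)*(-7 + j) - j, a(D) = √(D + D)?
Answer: 238144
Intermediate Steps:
a(D) = √2*√D (a(D) = √(2*D) = √2*√D)
I(C, j) = 7 - 2*j (I(C, j) = -(-7 + j) - j = (7 - j) - j = 7 - 2*j)
(I(-15, a(0)) + 481)² = ((7 - 2*√2*√0) + 481)² = ((7 - 2*√2*0) + 481)² = ((7 - 2*0) + 481)² = ((7 + 0) + 481)² = (7 + 481)² = 488² = 238144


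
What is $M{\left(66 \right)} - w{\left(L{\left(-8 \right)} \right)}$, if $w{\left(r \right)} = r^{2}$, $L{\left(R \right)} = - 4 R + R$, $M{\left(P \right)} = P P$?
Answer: $3780$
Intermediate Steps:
$M{\left(P \right)} = P^{2}$
$L{\left(R \right)} = - 3 R$
$M{\left(66 \right)} - w{\left(L{\left(-8 \right)} \right)} = 66^{2} - \left(\left(-3\right) \left(-8\right)\right)^{2} = 4356 - 24^{2} = 4356 - 576 = 3780$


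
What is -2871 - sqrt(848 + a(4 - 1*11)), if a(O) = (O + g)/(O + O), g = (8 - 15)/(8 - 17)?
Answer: -2871 - 2*sqrt(1909)/3 ≈ -2900.1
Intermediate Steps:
g = 7/9 (g = -7/(-9) = -7*(-1/9) = 7/9 ≈ 0.77778)
a(O) = (7/9 + O)/(2*O) (a(O) = (O + 7/9)/(O + O) = (7/9 + O)/((2*O)) = (7/9 + O)*(1/(2*O)) = (7/9 + O)/(2*O))
-2871 - sqrt(848 + a(4 - 1*11)) = -2871 - sqrt(848 + (7 + 9*(4 - 1*11))/(18*(4 - 1*11))) = -2871 - sqrt(848 + (7 + 9*(4 - 11))/(18*(4 - 11))) = -2871 - sqrt(848 + (1/18)*(7 + 9*(-7))/(-7)) = -2871 - sqrt(848 + (1/18)*(-1/7)*(7 - 63)) = -2871 - sqrt(848 + (1/18)*(-1/7)*(-56)) = -2871 - sqrt(848 + 4/9) = -2871 - sqrt(7636/9) = -2871 - 2*sqrt(1909)/3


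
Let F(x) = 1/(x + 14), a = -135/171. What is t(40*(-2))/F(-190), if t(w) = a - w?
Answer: -264880/19 ≈ -13941.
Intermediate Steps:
a = -15/19 (a = -135*1/171 = -15/19 ≈ -0.78947)
F(x) = 1/(14 + x)
t(w) = -15/19 - w
t(40*(-2))/F(-190) = (-15/19 - 40*(-2))/(1/(14 - 190)) = (-15/19 - 1*(-80))/(1/(-176)) = (-15/19 + 80)/(-1/176) = (1505/19)*(-176) = -264880/19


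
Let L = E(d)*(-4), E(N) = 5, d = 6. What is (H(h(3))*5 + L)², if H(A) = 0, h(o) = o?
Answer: 400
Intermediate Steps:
L = -20 (L = 5*(-4) = -20)
(H(h(3))*5 + L)² = (0*5 - 20)² = (0 - 20)² = (-20)² = 400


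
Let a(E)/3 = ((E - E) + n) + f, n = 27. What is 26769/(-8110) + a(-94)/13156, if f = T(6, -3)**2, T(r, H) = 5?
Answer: -6748227/2051830 ≈ -3.2889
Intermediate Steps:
f = 25 (f = 5**2 = 25)
a(E) = 156 (a(E) = 3*(((E - E) + 27) + 25) = 3*((0 + 27) + 25) = 3*(27 + 25) = 3*52 = 156)
26769/(-8110) + a(-94)/13156 = 26769/(-8110) + 156/13156 = 26769*(-1/8110) + 156*(1/13156) = -26769/8110 + 3/253 = -6748227/2051830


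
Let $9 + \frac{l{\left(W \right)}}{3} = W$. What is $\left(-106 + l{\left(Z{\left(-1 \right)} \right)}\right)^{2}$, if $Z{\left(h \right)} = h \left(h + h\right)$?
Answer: $16129$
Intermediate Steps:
$Z{\left(h \right)} = 2 h^{2}$ ($Z{\left(h \right)} = h 2 h = 2 h^{2}$)
$l{\left(W \right)} = -27 + 3 W$
$\left(-106 + l{\left(Z{\left(-1 \right)} \right)}\right)^{2} = \left(-106 - \left(27 - 3 \cdot 2 \left(-1\right)^{2}\right)\right)^{2} = \left(-106 - \left(27 - 3 \cdot 2 \cdot 1\right)\right)^{2} = \left(-106 + \left(-27 + 3 \cdot 2\right)\right)^{2} = \left(-106 + \left(-27 + 6\right)\right)^{2} = \left(-106 - 21\right)^{2} = \left(-127\right)^{2} = 16129$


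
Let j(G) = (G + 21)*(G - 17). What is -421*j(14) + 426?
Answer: 44631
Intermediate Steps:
j(G) = (-17 + G)*(21 + G) (j(G) = (21 + G)*(-17 + G) = (-17 + G)*(21 + G))
-421*j(14) + 426 = -421*(-357 + 14² + 4*14) + 426 = -421*(-357 + 196 + 56) + 426 = -421*(-105) + 426 = 44205 + 426 = 44631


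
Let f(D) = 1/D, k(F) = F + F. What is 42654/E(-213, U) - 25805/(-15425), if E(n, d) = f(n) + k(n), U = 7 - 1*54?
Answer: -27559852691/279929815 ≈ -98.453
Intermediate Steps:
U = -47 (U = 7 - 54 = -47)
k(F) = 2*F
E(n, d) = 1/n + 2*n
42654/E(-213, U) - 25805/(-15425) = 42654/(1/(-213) + 2*(-213)) - 25805/(-15425) = 42654/(-1/213 - 426) - 25805*(-1/15425) = 42654/(-90739/213) + 5161/3085 = 42654*(-213/90739) + 5161/3085 = -9085302/90739 + 5161/3085 = -27559852691/279929815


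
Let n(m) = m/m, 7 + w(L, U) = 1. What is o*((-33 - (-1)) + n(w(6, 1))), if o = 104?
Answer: -3224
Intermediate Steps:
w(L, U) = -6 (w(L, U) = -7 + 1 = -6)
n(m) = 1
o*((-33 - (-1)) + n(w(6, 1))) = 104*((-33 - (-1)) + 1) = 104*((-33 - 1*(-1)) + 1) = 104*((-33 + 1) + 1) = 104*(-32 + 1) = 104*(-31) = -3224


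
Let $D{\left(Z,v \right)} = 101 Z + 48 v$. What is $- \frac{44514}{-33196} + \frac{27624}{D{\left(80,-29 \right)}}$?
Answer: $\frac{37959873}{6937964} \approx 5.4713$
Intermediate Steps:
$D{\left(Z,v \right)} = 48 v + 101 Z$
$- \frac{44514}{-33196} + \frac{27624}{D{\left(80,-29 \right)}} = - \frac{44514}{-33196} + \frac{27624}{48 \left(-29\right) + 101 \cdot 80} = \left(-44514\right) \left(- \frac{1}{33196}\right) + \frac{27624}{-1392 + 8080} = \frac{22257}{16598} + \frac{27624}{6688} = \frac{22257}{16598} + 27624 \cdot \frac{1}{6688} = \frac{22257}{16598} + \frac{3453}{836} = \frac{37959873}{6937964}$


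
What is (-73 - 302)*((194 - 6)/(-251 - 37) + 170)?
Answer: -1524125/24 ≈ -63505.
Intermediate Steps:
(-73 - 302)*((194 - 6)/(-251 - 37) + 170) = -375*(188/(-288) + 170) = -375*(188*(-1/288) + 170) = -375*(-47/72 + 170) = -375*12193/72 = -1524125/24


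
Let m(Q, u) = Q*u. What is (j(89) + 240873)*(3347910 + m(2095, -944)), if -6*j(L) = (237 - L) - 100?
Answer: 330040448950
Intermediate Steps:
j(L) = -137/6 + L/6 (j(L) = -((237 - L) - 100)/6 = -(137 - L)/6 = -137/6 + L/6)
(j(89) + 240873)*(3347910 + m(2095, -944)) = ((-137/6 + (1/6)*89) + 240873)*(3347910 + 2095*(-944)) = ((-137/6 + 89/6) + 240873)*(3347910 - 1977680) = (-8 + 240873)*1370230 = 240865*1370230 = 330040448950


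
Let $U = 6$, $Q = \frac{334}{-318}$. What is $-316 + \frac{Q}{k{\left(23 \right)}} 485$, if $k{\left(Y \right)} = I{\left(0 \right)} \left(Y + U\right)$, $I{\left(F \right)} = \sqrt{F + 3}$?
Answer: $-316 - \frac{80995 \sqrt{3}}{13833} \approx -326.14$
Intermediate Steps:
$I{\left(F \right)} = \sqrt{3 + F}$
$Q = - \frac{167}{159}$ ($Q = 334 \left(- \frac{1}{318}\right) = - \frac{167}{159} \approx -1.0503$)
$k{\left(Y \right)} = \sqrt{3} \left(6 + Y\right)$ ($k{\left(Y \right)} = \sqrt{3 + 0} \left(Y + 6\right) = \sqrt{3} \left(6 + Y\right)$)
$-316 + \frac{Q}{k{\left(23 \right)}} 485 = -316 + - \frac{167}{159 \sqrt{3} \left(6 + 23\right)} 485 = -316 + - \frac{167}{159 \sqrt{3} \cdot 29} \cdot 485 = -316 + - \frac{167}{159 \cdot 29 \sqrt{3}} \cdot 485 = -316 + - \frac{167 \frac{\sqrt{3}}{87}}{159} \cdot 485 = -316 + - \frac{167 \sqrt{3}}{13833} \cdot 485 = -316 - \frac{80995 \sqrt{3}}{13833}$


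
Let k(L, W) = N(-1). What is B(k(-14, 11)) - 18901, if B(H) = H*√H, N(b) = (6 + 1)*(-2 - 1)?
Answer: -18901 - 21*I*√21 ≈ -18901.0 - 96.234*I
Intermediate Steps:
N(b) = -21 (N(b) = 7*(-3) = -21)
k(L, W) = -21
B(H) = H^(3/2)
B(k(-14, 11)) - 18901 = (-21)^(3/2) - 18901 = -21*I*√21 - 18901 = -18901 - 21*I*√21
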